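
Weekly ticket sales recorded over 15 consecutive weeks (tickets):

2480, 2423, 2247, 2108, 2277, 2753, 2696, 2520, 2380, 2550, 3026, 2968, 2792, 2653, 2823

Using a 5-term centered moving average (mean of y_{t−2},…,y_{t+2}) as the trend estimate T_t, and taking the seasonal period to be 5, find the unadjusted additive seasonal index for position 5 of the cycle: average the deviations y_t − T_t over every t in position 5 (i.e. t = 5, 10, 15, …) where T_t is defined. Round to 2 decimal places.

Season position 5 occurs at t = 5, 10 (where T_t is defined).
t=5: T_5 = 2416.2000; y_5 − T_5 = 2277 − 2416.2000 = -139.2000
t=10: T_10 = 2688.8000; y_10 − T_10 = 2550 − 2688.8000 = -138.8000
Mean deviation: (-139.2000 + -138.8000) / 2 = -139.00

-139.00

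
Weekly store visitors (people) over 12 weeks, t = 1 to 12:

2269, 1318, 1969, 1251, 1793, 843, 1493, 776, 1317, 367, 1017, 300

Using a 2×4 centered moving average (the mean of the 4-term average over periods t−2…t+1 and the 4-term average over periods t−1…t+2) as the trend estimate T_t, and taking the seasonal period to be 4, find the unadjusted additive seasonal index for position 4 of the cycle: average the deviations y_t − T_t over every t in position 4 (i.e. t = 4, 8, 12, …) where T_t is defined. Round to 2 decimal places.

Season position 4 occurs at t = 4, 8 (where T_t is defined).
t=4: T_4 = 1523.3750; y_4 − T_4 = 1251 − 1523.3750 = -272.3750
t=8: T_8 = 1047.7500; y_8 − T_8 = 776 − 1047.7500 = -271.7500
Mean deviation: (-272.3750 + -271.7500) / 2 = -272.06

-272.06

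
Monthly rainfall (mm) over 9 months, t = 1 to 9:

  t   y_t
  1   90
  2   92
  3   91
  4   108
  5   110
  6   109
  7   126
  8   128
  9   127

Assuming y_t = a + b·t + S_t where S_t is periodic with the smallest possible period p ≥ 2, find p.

First differences y_{t+1} − y_t: 2, -1, 17, 2, -1, 17, 2, -1, …
The difference pattern repeats every 3 terms and not for any smaller step, so p = 3.

3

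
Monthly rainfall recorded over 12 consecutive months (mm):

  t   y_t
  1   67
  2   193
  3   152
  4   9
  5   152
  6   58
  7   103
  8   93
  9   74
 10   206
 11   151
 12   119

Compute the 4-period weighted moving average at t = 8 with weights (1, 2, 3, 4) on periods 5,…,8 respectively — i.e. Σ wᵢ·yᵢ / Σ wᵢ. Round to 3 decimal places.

Weighted sum: 1·152 + 2·58 + 3·103 + 4·93 = 152 + 116 + 309 + 372 = 949
Weight total: 1 + 2 + 3 + 4 = 10
WMA = 949 / 10 = 94.900

94.900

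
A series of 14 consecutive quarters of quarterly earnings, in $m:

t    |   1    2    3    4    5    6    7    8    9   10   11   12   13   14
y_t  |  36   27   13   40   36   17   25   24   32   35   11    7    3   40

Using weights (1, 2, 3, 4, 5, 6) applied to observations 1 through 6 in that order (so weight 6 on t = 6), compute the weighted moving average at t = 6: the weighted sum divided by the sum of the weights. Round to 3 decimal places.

Weighted sum: 1·36 + 2·27 + 3·13 + 4·40 + 5·36 + 6·17 = 36 + 54 + 39 + 160 + 180 + 102 = 571
Weight total: 1 + 2 + 3 + 4 + 5 + 6 = 21
WMA = 571 / 21 = 27.190

27.190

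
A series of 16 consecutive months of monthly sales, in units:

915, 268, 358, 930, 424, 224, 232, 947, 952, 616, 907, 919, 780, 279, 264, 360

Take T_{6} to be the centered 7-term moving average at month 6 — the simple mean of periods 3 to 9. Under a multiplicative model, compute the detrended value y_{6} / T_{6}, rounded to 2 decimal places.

Trend T_6 = (358 + 930 + 424 + 224 + 232 + 947 + 952) / 7 = 4067/7 = 581.0000
Ratio to trend: 224 / 581.0000 = 0.39

0.39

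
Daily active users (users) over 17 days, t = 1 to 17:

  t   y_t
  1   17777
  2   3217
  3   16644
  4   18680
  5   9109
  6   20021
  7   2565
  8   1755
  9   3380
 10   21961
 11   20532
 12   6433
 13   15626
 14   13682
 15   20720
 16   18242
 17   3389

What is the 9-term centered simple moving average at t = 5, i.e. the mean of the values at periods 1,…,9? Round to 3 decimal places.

Sum of periods 1–9: 17777 + 3217 + 16644 + 18680 + 9109 + 20021 + 2565 + 1755 + 3380 = 93148
Divide by 9: 93148 / 9 = 10349.778

10349.778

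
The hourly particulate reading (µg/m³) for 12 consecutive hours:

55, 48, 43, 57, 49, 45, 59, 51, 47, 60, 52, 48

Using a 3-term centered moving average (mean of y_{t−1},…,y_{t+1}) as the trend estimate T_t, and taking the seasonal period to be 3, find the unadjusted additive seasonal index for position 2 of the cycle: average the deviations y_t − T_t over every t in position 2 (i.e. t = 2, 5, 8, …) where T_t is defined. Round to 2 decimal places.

-1.17

Season position 2 occurs at t = 2, 5, 8, 11 (where T_t is defined).
t=2: T_2 = 48.6667; y_2 − T_2 = 48 − 48.6667 = -0.6667
t=5: T_5 = 50.3333; y_5 − T_5 = 49 − 50.3333 = -1.3333
t=8: T_8 = 52.3333; y_8 − T_8 = 51 − 52.3333 = -1.3333
t=11: T_11 = 53.3333; y_11 − T_11 = 52 − 53.3333 = -1.3333
Mean deviation: (-0.6667 + -1.3333 + -1.3333 + -1.3333) / 4 = -1.17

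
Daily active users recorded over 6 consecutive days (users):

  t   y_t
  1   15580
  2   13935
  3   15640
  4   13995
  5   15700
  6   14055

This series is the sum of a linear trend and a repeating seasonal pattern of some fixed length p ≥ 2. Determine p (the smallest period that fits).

2

First differences y_{t+1} − y_t: -1645, 1705, -1645, 1705, -1645, …
The difference pattern repeats every 2 terms and not for any smaller step, so p = 2.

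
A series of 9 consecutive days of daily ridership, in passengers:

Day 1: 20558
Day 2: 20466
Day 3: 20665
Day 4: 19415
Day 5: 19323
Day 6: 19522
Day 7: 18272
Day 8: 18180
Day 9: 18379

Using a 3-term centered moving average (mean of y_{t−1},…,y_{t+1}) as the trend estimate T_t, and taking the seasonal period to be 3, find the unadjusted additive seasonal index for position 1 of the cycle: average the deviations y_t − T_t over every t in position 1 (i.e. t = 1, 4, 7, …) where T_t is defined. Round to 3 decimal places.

Season position 1 occurs at t = 4, 7 (where T_t is defined).
t=4: T_4 = 19801.00000; y_4 − T_4 = 19415 − 19801.00000 = -386.00000
t=7: T_7 = 18658.00000; y_7 − T_7 = 18272 − 18658.00000 = -386.00000
Mean deviation: (-386.00000 + -386.00000) / 2 = -386.000

-386.000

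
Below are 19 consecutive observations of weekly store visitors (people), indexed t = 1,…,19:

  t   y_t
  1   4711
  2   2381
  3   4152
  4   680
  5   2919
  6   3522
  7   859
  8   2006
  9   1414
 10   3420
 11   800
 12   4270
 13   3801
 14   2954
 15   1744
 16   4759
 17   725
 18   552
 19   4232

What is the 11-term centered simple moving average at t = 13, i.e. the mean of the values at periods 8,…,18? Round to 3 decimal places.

Sum of periods 8–18: 2006 + 1414 + 3420 + 800 + 4270 + 3801 + 2954 + 1744 + 4759 + 725 + 552 = 26445
Divide by 11: 26445 / 11 = 2404.091

2404.091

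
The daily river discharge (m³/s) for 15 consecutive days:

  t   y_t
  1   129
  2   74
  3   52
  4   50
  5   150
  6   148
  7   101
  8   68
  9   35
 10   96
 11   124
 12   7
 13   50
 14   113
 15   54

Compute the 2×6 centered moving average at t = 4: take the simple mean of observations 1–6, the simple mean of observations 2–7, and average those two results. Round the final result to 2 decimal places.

98.17

Sum over 1–6: 129 + 74 + 52 + 50 + 150 + 148 = 603
Sum over 2–7: 74 + 52 + 50 + 150 + 148 + 101 = 575
CMA at t=4 = (603 + 575) / (2·6) = 1178 / 12 = 98.17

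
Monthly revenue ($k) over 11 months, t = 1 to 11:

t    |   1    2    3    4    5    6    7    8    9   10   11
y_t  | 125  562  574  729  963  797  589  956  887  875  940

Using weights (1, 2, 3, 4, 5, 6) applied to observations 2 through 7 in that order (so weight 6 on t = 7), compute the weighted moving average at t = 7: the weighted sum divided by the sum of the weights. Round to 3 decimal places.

Weighted sum: 1·562 + 2·574 + 3·729 + 4·963 + 5·797 + 6·589 = 562 + 1148 + 2187 + 3852 + 3985 + 3534 = 15268
Weight total: 1 + 2 + 3 + 4 + 5 + 6 = 21
WMA = 15268 / 21 = 727.048

727.048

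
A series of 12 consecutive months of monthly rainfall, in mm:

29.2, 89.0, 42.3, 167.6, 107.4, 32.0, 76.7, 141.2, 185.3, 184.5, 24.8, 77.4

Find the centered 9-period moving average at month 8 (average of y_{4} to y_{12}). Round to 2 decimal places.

Sum of periods 4–12: 167.6 + 107.4 + 32.0 + 76.7 + 141.2 + 185.3 + 184.5 + 24.8 + 77.4 = 996.9
Divide by 9: 996.9 / 9 = 110.77

110.77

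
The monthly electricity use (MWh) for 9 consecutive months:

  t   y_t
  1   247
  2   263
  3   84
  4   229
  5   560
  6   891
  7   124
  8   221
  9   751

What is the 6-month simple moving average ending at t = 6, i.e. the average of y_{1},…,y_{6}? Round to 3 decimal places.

Sum of periods 1–6: 247 + 263 + 84 + 229 + 560 + 891 = 2274
Divide by 6: 2274 / 6 = 379.000

379.000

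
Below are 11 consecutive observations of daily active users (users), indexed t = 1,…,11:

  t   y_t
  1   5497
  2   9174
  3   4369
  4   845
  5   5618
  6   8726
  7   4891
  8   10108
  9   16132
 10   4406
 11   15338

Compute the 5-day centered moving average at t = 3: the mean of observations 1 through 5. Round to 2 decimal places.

5100.60

Sum of periods 1–5: 5497 + 9174 + 4369 + 845 + 5618 = 25503
Divide by 5: 25503 / 5 = 5100.60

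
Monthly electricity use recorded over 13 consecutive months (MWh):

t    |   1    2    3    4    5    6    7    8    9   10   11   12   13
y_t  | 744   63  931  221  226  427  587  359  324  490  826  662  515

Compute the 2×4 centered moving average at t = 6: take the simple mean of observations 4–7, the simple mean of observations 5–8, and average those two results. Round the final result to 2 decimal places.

Sum over 4–7: 221 + 226 + 427 + 587 = 1461
Sum over 5–8: 226 + 427 + 587 + 359 = 1599
CMA at t=6 = (1461 + 1599) / (2·4) = 3060 / 8 = 382.50

382.50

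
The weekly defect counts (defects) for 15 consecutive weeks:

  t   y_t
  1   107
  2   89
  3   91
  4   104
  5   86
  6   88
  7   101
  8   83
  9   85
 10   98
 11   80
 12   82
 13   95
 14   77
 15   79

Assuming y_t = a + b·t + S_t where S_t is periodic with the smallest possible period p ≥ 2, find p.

First differences y_{t+1} − y_t: -18, 2, 13, -18, 2, 13, -18, 2, …
The difference pattern repeats every 3 terms and not for any smaller step, so p = 3.

3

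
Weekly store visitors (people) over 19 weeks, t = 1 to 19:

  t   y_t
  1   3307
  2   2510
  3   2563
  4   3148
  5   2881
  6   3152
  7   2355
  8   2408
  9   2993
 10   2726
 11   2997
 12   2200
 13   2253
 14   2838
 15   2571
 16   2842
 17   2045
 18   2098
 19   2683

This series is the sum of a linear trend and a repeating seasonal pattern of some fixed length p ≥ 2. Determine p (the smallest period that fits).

First differences y_{t+1} − y_t: -797, 53, 585, -267, 271, -797, 53, 585, -267, 271, -797, 53, …
The difference pattern repeats every 5 terms and not for any smaller step, so p = 5.

5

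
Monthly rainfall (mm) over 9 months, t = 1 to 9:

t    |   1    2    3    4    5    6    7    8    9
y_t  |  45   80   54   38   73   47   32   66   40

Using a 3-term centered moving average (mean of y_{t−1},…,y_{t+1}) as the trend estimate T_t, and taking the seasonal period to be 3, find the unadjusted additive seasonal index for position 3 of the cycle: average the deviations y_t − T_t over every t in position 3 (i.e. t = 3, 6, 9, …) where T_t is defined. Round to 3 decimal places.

Season position 3 occurs at t = 3, 6 (where T_t is defined).
t=3: T_3 = 57.33333; y_3 − T_3 = 54 − 57.33333 = -3.33333
t=6: T_6 = 50.66667; y_6 − T_6 = 47 − 50.66667 = -3.66667
Mean deviation: (-3.33333 + -3.66667) / 2 = -3.500

-3.500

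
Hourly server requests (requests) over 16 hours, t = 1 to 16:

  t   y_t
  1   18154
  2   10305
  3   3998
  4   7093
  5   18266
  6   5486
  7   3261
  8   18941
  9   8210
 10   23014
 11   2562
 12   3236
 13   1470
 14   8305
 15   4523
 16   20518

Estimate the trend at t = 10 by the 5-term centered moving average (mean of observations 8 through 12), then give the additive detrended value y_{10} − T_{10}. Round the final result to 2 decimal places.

11821.40

Trend T_10 = (18941 + 8210 + 23014 + 2562 + 3236) / 5 = 55963/5 = 11192.6000
Detrended value: 23014 − 11192.6000 = 11821.40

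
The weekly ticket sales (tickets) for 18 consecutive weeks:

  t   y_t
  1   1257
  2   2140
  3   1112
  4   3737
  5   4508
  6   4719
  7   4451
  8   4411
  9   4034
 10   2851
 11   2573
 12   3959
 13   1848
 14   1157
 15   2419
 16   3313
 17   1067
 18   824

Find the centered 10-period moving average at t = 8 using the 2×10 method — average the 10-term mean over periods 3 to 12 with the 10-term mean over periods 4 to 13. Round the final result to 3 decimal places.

3672.300

Sum over 3–12: 1112 + 3737 + 4508 + 4719 + 4451 + 4411 + 4034 + 2851 + 2573 + 3959 = 36355
Sum over 4–13: 3737 + 4508 + 4719 + 4451 + 4411 + 4034 + 2851 + 2573 + 3959 + 1848 = 37091
CMA at t=8 = (36355 + 37091) / (2·10) = 73446 / 20 = 3672.300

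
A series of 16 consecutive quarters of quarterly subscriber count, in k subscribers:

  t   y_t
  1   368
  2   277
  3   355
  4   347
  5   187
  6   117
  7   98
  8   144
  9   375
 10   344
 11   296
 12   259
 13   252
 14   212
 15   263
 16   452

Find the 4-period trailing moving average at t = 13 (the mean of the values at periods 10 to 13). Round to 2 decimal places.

287.75

Sum of periods 10–13: 344 + 296 + 259 + 252 = 1151
Divide by 4: 1151 / 4 = 287.75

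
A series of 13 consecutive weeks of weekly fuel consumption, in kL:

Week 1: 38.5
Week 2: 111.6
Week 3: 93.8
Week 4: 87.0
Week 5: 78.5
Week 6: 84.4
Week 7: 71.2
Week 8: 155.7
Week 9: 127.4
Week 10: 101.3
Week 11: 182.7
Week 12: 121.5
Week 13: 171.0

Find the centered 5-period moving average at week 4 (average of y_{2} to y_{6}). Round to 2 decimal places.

Sum of periods 2–6: 111.6 + 93.8 + 87.0 + 78.5 + 84.4 = 455.3
Divide by 5: 455.3 / 5 = 91.06

91.06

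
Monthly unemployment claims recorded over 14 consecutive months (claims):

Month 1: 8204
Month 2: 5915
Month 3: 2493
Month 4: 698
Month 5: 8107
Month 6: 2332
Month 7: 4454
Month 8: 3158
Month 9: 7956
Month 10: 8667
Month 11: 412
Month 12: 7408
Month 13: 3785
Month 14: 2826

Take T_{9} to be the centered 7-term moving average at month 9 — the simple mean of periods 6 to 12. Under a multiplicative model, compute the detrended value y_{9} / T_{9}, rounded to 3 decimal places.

1.620

Trend T_9 = (2332 + 4454 + 3158 + 7956 + 8667 + 412 + 7408) / 7 = 34387/7 = 4912.42857
Ratio to trend: 7956 / 4912.42857 = 1.620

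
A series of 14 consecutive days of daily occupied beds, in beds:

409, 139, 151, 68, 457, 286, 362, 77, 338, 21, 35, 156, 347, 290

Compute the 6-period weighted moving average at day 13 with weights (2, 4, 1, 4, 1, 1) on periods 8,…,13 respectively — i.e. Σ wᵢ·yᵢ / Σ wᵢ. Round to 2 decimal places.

166.92

Weighted sum: 2·77 + 4·338 + 1·21 + 4·35 + 1·156 + 1·347 = 154 + 1352 + 21 + 140 + 156 + 347 = 2170
Weight total: 2 + 4 + 1 + 4 + 1 + 1 = 13
WMA = 2170 / 13 = 166.92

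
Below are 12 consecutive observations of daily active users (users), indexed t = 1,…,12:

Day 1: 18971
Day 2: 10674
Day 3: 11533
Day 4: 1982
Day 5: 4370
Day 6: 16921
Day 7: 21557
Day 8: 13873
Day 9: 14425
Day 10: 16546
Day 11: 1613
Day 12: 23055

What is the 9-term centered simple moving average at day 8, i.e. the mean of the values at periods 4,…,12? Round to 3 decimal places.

12704.667

Sum of periods 4–12: 1982 + 4370 + 16921 + 21557 + 13873 + 14425 + 16546 + 1613 + 23055 = 114342
Divide by 9: 114342 / 9 = 12704.667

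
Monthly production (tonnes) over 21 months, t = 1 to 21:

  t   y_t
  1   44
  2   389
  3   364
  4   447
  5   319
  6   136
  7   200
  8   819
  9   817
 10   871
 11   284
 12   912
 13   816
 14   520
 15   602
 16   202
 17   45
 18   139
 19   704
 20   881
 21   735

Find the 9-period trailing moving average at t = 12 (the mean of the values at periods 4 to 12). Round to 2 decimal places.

533.89

Sum of periods 4–12: 447 + 319 + 136 + 200 + 819 + 817 + 871 + 284 + 912 = 4805
Divide by 9: 4805 / 9 = 533.89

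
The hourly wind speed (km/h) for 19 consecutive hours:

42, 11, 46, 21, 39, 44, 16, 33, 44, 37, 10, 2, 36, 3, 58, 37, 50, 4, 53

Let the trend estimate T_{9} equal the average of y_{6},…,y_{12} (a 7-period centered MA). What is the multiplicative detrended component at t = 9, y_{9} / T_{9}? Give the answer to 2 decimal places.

1.66

Trend T_9 = (44 + 16 + 33 + 44 + 37 + 10 + 2) / 7 = 186/7 = 26.5714
Ratio to trend: 44 / 26.5714 = 1.66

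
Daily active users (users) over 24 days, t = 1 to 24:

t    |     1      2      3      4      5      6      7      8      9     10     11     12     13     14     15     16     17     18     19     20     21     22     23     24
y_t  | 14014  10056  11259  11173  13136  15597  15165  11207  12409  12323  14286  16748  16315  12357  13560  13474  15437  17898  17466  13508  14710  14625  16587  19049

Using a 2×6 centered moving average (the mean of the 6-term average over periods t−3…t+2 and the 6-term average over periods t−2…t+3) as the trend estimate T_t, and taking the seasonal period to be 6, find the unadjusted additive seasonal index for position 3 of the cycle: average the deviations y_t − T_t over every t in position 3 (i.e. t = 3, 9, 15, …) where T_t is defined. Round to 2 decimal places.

Season position 3 occurs at t = 9, 15, 21 (where T_t is defined).
t=9: T_9 = 13593.7500; y_9 − T_9 = 12409 − 13593.7500 = -1184.7500
t=15: T_15 = 14744.3333; y_15 − T_15 = 13560 − 14744.3333 = -1184.3333
t=21: T_21 = 15894.9167; y_21 − T_21 = 14710 − 15894.9167 = -1184.9167
Mean deviation: (-1184.7500 + -1184.3333 + -1184.9167) / 3 = -1184.67

-1184.67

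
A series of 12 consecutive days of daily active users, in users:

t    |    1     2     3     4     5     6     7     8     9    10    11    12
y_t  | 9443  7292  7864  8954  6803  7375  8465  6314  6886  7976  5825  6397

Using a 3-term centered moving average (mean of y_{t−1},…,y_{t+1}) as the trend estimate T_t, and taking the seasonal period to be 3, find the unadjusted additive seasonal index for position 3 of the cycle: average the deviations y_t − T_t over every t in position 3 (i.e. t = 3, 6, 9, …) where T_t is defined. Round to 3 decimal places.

Season position 3 occurs at t = 3, 6, 9 (where T_t is defined).
t=3: T_3 = 8036.66667; y_3 − T_3 = 7864 − 8036.66667 = -172.66667
t=6: T_6 = 7547.66667; y_6 − T_6 = 7375 − 7547.66667 = -172.66667
t=9: T_9 = 7058.66667; y_9 − T_9 = 6886 − 7058.66667 = -172.66667
Mean deviation: (-172.66667 + -172.66667 + -172.66667) / 3 = -172.667

-172.667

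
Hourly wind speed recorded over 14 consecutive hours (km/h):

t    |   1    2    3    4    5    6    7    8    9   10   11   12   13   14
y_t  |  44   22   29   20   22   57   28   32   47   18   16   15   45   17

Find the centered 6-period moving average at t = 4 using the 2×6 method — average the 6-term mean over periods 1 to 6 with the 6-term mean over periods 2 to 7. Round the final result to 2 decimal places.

31.00

Sum over 1–6: 44 + 22 + 29 + 20 + 22 + 57 = 194
Sum over 2–7: 22 + 29 + 20 + 22 + 57 + 28 = 178
CMA at t=4 = (194 + 178) / (2·6) = 372 / 12 = 31.00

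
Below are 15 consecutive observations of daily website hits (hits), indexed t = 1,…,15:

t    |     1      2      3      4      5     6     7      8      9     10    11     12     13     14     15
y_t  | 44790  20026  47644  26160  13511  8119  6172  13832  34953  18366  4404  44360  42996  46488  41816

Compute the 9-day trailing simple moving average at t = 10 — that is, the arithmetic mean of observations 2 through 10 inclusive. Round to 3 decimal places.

20975.889

Sum of periods 2–10: 20026 + 47644 + 26160 + 13511 + 8119 + 6172 + 13832 + 34953 + 18366 = 188783
Divide by 9: 188783 / 9 = 20975.889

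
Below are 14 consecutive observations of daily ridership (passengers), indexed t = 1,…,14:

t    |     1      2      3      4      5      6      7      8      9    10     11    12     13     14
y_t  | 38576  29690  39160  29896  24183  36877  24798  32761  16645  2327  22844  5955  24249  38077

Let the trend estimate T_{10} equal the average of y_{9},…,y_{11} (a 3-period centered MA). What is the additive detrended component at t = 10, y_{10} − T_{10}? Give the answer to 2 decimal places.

Trend T_10 = (16645 + 2327 + 22844) / 3 = 41816/3 = 13938.6667
Detrended value: 2327 − 13938.6667 = -11611.67

-11611.67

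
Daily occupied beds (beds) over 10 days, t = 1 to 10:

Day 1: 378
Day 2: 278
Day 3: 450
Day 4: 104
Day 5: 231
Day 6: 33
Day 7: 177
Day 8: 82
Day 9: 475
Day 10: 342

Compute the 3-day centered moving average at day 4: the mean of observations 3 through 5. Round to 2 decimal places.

261.67

Sum of periods 3–5: 450 + 104 + 231 = 785
Divide by 3: 785 / 3 = 261.67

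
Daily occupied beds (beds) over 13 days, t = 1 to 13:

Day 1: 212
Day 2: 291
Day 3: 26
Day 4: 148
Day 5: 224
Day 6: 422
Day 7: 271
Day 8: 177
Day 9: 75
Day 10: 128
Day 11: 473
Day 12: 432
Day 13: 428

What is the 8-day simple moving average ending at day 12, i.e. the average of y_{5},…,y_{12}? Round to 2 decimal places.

275.25

Sum of periods 5–12: 224 + 422 + 271 + 177 + 75 + 128 + 473 + 432 = 2202
Divide by 8: 2202 / 8 = 275.25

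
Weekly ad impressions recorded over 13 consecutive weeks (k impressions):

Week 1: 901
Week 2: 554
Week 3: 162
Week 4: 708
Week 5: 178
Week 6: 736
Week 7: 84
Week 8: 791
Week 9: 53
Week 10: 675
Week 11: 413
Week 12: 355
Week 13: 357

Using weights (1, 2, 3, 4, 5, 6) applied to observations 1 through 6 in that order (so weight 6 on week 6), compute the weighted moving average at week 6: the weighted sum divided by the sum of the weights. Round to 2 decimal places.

Weighted sum: 1·901 + 2·554 + 3·162 + 4·708 + 5·178 + 6·736 = 901 + 1108 + 486 + 2832 + 890 + 4416 = 10633
Weight total: 1 + 2 + 3 + 4 + 5 + 6 = 21
WMA = 10633 / 21 = 506.33

506.33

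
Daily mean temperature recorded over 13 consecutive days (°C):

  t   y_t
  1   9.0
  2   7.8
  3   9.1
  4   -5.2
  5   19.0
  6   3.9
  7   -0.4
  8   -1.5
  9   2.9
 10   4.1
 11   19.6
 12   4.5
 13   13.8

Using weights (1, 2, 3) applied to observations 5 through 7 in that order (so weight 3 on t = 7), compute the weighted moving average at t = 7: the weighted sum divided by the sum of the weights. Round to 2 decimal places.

Weighted sum: 1·19.0 + 2·3.9 + 3·-0.4 = 19.0 + 7.8 + -1.2 = 25.6
Weight total: 1 + 2 + 3 = 6
WMA = 25.6 / 6 = 4.27

4.27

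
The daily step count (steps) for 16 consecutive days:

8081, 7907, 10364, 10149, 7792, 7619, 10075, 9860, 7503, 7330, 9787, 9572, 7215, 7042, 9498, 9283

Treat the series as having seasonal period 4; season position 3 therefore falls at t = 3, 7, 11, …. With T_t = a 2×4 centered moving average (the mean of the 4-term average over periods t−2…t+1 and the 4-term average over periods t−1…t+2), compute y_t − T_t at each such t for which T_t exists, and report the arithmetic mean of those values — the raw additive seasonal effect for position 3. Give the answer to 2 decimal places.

1274.83

Season position 3 occurs at t = 3, 7, 11 (where T_t is defined).
t=3: T_3 = 9089.1250; y_3 − T_3 = 10364 − 9089.1250 = 1274.8750
t=7: T_7 = 8800.3750; y_7 − T_7 = 10075 − 8800.3750 = 1274.6250
t=11: T_11 = 8512.0000; y_11 − T_11 = 9787 − 8512.0000 = 1275.0000
Mean deviation: (1274.8750 + 1274.6250 + 1275.0000) / 3 = 1274.83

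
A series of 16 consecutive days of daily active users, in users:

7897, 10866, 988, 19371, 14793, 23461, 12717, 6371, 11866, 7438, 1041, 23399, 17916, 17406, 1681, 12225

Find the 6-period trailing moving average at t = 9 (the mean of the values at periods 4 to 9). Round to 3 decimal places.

14763.167

Sum of periods 4–9: 19371 + 14793 + 23461 + 12717 + 6371 + 11866 = 88579
Divide by 6: 88579 / 6 = 14763.167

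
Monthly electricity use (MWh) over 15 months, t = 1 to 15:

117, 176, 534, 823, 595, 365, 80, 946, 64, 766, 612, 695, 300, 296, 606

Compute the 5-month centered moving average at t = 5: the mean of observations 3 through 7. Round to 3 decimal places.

Sum of periods 3–7: 534 + 823 + 595 + 365 + 80 = 2397
Divide by 5: 2397 / 5 = 479.400

479.400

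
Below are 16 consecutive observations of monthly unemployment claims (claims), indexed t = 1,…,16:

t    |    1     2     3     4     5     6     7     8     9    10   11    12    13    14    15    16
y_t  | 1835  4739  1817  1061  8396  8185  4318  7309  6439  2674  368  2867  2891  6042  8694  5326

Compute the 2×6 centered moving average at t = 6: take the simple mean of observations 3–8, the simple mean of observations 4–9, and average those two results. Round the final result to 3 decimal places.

5566.167

Sum over 3–8: 1817 + 1061 + 8396 + 8185 + 4318 + 7309 = 31086
Sum over 4–9: 1061 + 8396 + 8185 + 4318 + 7309 + 6439 = 35708
CMA at t=6 = (31086 + 35708) / (2·6) = 66794 / 12 = 5566.167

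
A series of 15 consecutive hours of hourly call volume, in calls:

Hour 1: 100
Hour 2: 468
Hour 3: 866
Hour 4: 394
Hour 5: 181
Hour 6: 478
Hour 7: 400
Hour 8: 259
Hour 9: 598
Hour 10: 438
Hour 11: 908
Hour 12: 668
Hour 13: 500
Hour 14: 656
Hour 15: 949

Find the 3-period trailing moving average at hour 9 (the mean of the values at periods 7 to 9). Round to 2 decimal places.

Sum of periods 7–9: 400 + 259 + 598 = 1257
Divide by 3: 1257 / 3 = 419.00

419.00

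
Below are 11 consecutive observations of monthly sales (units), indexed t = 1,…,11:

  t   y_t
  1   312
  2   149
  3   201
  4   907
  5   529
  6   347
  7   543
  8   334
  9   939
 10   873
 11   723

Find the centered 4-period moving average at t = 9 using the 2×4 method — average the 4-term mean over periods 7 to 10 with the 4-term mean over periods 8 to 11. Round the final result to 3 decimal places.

694.750

Sum over 7–10: 543 + 334 + 939 + 873 = 2689
Sum over 8–11: 334 + 939 + 873 + 723 = 2869
CMA at t=9 = (2689 + 2869) / (2·4) = 5558 / 8 = 694.750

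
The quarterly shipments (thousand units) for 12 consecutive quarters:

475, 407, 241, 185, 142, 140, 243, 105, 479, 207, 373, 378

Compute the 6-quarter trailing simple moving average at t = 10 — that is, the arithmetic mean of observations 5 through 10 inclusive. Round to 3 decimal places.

Sum of periods 5–10: 142 + 140 + 243 + 105 + 479 + 207 = 1316
Divide by 6: 1316 / 6 = 219.333

219.333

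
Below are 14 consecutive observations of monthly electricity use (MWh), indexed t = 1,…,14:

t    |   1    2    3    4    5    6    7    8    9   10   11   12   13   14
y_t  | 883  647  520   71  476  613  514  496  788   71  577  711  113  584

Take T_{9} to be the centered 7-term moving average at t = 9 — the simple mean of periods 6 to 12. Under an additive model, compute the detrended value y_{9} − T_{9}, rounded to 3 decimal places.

Trend T_9 = (613 + 514 + 496 + 788 + 71 + 577 + 711) / 7 = 3770/7 = 538.57143
Detrended value: 788 − 538.57143 = 249.429

249.429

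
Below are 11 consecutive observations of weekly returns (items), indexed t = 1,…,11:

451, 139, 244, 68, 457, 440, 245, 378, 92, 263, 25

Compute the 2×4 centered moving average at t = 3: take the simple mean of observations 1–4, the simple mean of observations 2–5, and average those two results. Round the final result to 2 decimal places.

Sum over 1–4: 451 + 139 + 244 + 68 = 902
Sum over 2–5: 139 + 244 + 68 + 457 = 908
CMA at t=3 = (902 + 908) / (2·4) = 1810 / 8 = 226.25

226.25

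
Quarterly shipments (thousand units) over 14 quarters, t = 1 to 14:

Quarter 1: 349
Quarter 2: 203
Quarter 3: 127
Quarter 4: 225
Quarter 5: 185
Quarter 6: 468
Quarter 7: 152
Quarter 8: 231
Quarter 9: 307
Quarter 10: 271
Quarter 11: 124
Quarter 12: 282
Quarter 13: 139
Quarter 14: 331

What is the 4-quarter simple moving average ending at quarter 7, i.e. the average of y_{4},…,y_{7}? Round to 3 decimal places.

257.500

Sum of periods 4–7: 225 + 185 + 468 + 152 = 1030
Divide by 4: 1030 / 4 = 257.500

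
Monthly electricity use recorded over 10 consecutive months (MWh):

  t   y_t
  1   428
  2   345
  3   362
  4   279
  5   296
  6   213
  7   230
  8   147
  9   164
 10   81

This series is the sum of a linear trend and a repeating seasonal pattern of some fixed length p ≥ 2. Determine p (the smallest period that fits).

First differences y_{t+1} − y_t: -83, 17, -83, 17, -83, 17, …
The difference pattern repeats every 2 terms and not for any smaller step, so p = 2.

2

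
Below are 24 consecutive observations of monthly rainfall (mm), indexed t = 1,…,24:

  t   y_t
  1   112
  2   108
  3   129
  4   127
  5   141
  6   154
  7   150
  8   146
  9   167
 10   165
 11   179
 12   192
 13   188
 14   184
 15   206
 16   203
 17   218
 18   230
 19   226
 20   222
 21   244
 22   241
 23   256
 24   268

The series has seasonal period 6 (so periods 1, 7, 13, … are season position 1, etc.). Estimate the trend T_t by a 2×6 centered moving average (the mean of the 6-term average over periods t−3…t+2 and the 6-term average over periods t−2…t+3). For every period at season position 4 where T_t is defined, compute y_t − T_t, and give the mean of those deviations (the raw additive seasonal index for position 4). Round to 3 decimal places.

Season position 4 occurs at t = 4, 10, 16 (where T_t is defined).
t=4: T_4 = 131.66667; y_4 − T_4 = 127 − 131.66667 = -4.66667
t=10: T_10 = 169.66667; y_10 − T_10 = 165 − 169.66667 = -4.66667
t=16: T_16 = 208.00000; y_16 − T_16 = 203 − 208.00000 = -5.00000
Mean deviation: (-4.66667 + -4.66667 + -5.00000) / 3 = -4.778

-4.778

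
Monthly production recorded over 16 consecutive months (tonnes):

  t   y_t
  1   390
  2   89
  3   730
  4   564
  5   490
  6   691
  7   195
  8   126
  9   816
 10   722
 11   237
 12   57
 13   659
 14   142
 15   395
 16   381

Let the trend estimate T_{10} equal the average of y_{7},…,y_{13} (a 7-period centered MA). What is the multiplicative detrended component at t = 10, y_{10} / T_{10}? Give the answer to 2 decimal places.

1.80

Trend T_10 = (195 + 126 + 816 + 722 + 237 + 57 + 659) / 7 = 2812/7 = 401.7143
Ratio to trend: 722 / 401.7143 = 1.80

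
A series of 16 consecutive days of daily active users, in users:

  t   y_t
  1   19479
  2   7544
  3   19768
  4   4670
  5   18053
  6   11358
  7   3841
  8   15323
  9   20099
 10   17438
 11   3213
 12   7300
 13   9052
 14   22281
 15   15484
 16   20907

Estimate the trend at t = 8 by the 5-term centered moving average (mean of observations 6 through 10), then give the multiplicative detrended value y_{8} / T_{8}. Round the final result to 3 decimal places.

1.126

Trend T_8 = (11358 + 3841 + 15323 + 20099 + 17438) / 5 = 68059/5 = 13611.80000
Ratio to trend: 15323 / 13611.80000 = 1.126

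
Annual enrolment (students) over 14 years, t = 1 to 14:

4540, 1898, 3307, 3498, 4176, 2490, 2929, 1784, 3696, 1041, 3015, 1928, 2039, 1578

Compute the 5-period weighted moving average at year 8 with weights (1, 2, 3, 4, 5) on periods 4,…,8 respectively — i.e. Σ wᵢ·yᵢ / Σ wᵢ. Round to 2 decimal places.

2663.73

Weighted sum: 1·3498 + 2·4176 + 3·2490 + 4·2929 + 5·1784 = 3498 + 8352 + 7470 + 11716 + 8920 = 39956
Weight total: 1 + 2 + 3 + 4 + 5 = 15
WMA = 39956 / 15 = 2663.73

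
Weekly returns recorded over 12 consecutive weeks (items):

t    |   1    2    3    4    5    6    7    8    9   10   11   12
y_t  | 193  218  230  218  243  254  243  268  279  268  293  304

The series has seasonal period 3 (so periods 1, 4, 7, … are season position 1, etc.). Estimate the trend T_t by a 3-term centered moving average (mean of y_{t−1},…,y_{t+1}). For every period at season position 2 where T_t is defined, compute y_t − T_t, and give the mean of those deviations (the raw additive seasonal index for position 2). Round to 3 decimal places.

Season position 2 occurs at t = 2, 5, 8, 11 (where T_t is defined).
t=2: T_2 = 213.66667; y_2 − T_2 = 218 − 213.66667 = 4.33333
t=5: T_5 = 238.33333; y_5 − T_5 = 243 − 238.33333 = 4.66667
t=8: T_8 = 263.33333; y_8 − T_8 = 268 − 263.33333 = 4.66667
t=11: T_11 = 288.33333; y_11 − T_11 = 293 − 288.33333 = 4.66667
Mean deviation: (4.33333 + 4.66667 + 4.66667 + 4.66667) / 4 = 4.583

4.583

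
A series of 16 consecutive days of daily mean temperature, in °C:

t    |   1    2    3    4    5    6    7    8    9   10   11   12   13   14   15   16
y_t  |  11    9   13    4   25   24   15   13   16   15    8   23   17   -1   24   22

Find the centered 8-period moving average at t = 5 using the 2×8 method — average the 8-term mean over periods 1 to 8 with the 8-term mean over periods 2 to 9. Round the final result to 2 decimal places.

Sum over 1–8: 11 + 9 + 13 + 4 + 25 + 24 + 15 + 13 = 114
Sum over 2–9: 9 + 13 + 4 + 25 + 24 + 15 + 13 + 16 = 119
CMA at t=5 = (114 + 119) / (2·8) = 233 / 16 = 14.56

14.56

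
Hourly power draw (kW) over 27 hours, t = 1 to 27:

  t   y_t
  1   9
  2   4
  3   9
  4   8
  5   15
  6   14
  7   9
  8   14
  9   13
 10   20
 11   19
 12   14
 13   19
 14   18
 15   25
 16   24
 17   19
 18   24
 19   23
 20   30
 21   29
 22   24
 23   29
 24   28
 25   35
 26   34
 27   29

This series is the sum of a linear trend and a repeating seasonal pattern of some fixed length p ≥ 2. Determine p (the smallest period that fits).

5

First differences y_{t+1} − y_t: -5, 5, -1, 7, -1, -5, 5, -1, 7, -1, -5, 5, …
The difference pattern repeats every 5 terms and not for any smaller step, so p = 5.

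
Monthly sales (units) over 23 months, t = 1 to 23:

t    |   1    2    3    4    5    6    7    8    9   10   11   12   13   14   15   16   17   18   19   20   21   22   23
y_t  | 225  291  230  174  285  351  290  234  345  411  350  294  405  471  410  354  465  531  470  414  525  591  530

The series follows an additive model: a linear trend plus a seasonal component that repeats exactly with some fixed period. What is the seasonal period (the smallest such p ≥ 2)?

First differences y_{t+1} − y_t: 66, -61, -56, 111, 66, -61, -56, 111, 66, -61, …
The difference pattern repeats every 4 terms and not for any smaller step, so p = 4.

4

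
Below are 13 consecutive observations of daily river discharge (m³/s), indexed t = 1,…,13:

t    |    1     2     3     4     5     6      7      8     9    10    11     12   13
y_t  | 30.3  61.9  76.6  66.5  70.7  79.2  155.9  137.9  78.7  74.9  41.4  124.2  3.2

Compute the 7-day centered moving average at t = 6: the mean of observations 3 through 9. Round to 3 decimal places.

95.071

Sum of periods 3–9: 76.6 + 66.5 + 70.7 + 79.2 + 155.9 + 137.9 + 78.7 = 665.5
Divide by 7: 665.5 / 7 = 95.071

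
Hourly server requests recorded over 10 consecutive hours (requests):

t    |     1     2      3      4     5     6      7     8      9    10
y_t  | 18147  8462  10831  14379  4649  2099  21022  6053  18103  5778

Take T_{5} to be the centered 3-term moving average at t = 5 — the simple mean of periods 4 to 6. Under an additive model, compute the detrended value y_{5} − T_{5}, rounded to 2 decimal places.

-2393.33

Trend T_5 = (14379 + 4649 + 2099) / 3 = 21127/3 = 7042.3333
Detrended value: 4649 − 7042.3333 = -2393.33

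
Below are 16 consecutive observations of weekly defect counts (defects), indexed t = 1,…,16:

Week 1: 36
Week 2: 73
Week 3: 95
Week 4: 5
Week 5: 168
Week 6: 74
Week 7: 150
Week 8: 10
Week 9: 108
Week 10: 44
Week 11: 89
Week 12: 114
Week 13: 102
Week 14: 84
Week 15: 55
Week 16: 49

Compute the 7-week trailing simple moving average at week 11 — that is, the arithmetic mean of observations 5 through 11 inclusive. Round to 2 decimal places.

Sum of periods 5–11: 168 + 74 + 150 + 10 + 108 + 44 + 89 = 643
Divide by 7: 643 / 7 = 91.86

91.86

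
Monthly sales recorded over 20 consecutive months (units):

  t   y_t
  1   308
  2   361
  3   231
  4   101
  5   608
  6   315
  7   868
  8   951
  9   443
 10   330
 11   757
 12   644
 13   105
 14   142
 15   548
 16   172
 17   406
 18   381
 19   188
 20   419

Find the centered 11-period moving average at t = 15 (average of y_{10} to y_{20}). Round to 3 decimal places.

Sum of periods 10–20: 330 + 757 + 644 + 105 + 142 + 548 + 172 + 406 + 381 + 188 + 419 = 4092
Divide by 11: 4092 / 11 = 372.000

372.000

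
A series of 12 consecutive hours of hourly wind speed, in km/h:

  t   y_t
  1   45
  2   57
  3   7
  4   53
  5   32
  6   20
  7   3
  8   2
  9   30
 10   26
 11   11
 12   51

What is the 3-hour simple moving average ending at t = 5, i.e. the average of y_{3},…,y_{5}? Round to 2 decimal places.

30.67

Sum of periods 3–5: 7 + 53 + 32 = 92
Divide by 3: 92 / 3 = 30.67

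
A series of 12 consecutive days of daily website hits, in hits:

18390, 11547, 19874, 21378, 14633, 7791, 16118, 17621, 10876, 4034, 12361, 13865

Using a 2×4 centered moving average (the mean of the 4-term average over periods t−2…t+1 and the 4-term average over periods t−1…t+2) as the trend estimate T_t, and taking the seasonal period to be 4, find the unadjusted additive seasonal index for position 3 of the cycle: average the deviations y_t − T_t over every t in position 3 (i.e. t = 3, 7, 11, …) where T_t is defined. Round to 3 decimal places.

2546.625

Season position 3 occurs at t = 3, 7 (where T_t is defined).
t=3: T_3 = 17327.62500; y_3 − T_3 = 19874 − 17327.62500 = 2546.37500
t=7: T_7 = 13571.12500; y_7 − T_7 = 16118 − 13571.12500 = 2546.87500
Mean deviation: (2546.37500 + 2546.87500) / 2 = 2546.625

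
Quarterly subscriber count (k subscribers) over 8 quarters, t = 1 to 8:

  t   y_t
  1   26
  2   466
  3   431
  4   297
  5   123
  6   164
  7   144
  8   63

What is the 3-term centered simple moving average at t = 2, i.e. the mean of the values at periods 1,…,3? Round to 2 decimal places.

307.67

Sum of periods 1–3: 26 + 466 + 431 = 923
Divide by 3: 923 / 3 = 307.67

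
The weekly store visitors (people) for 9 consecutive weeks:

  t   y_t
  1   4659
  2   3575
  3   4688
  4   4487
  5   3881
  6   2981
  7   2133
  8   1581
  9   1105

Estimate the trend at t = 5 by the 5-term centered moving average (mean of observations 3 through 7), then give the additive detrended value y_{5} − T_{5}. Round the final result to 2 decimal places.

247.00

Trend T_5 = (4688 + 4487 + 3881 + 2981 + 2133) / 5 = 18170/5 = 3634.0000
Detrended value: 3881 − 3634.0000 = 247.00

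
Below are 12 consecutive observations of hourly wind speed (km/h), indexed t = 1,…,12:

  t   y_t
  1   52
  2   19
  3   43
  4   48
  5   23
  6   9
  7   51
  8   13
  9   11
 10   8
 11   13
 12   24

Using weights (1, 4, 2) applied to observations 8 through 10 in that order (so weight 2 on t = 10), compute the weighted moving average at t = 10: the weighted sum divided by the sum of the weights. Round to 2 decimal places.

10.43

Weighted sum: 1·13 + 4·11 + 2·8 = 13 + 44 + 16 = 73
Weight total: 1 + 4 + 2 = 7
WMA = 73 / 7 = 10.43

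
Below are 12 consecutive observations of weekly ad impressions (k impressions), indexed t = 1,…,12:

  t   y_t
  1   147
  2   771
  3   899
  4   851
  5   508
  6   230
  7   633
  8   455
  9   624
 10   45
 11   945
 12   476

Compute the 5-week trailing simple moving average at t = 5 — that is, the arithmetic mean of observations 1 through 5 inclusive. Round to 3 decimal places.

Sum of periods 1–5: 147 + 771 + 899 + 851 + 508 = 3176
Divide by 5: 3176 / 5 = 635.200

635.200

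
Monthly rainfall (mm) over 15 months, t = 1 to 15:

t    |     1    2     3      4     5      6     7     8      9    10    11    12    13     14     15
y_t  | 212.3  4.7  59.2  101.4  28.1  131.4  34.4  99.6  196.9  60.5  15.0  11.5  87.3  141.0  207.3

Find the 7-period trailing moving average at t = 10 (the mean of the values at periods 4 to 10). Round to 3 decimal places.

Sum of periods 4–10: 101.4 + 28.1 + 131.4 + 34.4 + 99.6 + 196.9 + 60.5 = 652.3
Divide by 7: 652.3 / 7 = 93.186

93.186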